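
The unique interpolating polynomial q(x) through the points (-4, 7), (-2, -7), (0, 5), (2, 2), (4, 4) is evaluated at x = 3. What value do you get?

-161/128

Using Newton's divided-difference form:
q[-4,-2] = (-7 - 7) / (-2 - (-4)) = -7
q[-2,0] = (5 - (-7)) / (0 - (-2)) = 6
q[0,2] = (2 - 5) / (2 - 0) = -3/2
q[2,4] = (4 - 2) / (4 - 2) = 1
q[-4,-2,0] = (6 - (-7)) / (0 - (-4)) = 13/4
q[-2,0,2] = (-3/2 - 6) / (2 - (-2)) = -15/8
q[0,2,4] = (1 - (-3/2)) / (4 - 0) = 5/8
q[-4,-2,0,2] = (-15/8 - 13/4) / (2 - (-4)) = -41/48
q[-2,0,2,4] = (5/8 - (-15/8)) / (4 - (-2)) = 5/12
q[-4,-2,0,2,4] = (5/12 - (-41/48)) / (4 - (-4)) = 61/384
q(3) = 7 + (-7)·(7) + (13/4)·(7)·(5) + (-41/48)·(7)·(5)·(3) + (61/384)·(7)·(5)·(3)·(1) = -161/128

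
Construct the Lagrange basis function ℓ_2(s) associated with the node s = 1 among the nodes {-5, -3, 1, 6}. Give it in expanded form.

ℓ_2(s) = (s + 5)(s + 3)(s - 6) / [(6)·(4)·(-5)]
       = (s^3 + 2s^2 - 33s - 90) / (-120)

ℓ_2(s) = -(1/120)s^3 - (1/60)s^2 + (11/40)s + 3/4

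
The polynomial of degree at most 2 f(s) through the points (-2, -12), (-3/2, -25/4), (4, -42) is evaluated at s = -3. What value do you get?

L_0(-3) = (-3/2)·(-7)/[(-1/2)·(-6)] = 7/2
L_1(-3) = (-1)·(-7)/[(1/2)·(-11/2)] = -28/11
L_2(-3) = (-1)·(-3/2)/[(6)·(11/2)] = 1/22
Sum: (-12)·(7/2) + (-25/4)·(-28/11) + (-42)·(1/22) = -28

-28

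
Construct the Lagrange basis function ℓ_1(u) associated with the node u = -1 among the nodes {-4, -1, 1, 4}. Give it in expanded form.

ℓ_1(u) = (u + 4)(u - 1)(u - 4) / [(3)·(-2)·(-5)]
       = (u^3 - u^2 - 16u + 16) / (30)

ℓ_1(u) = (1/30)u^3 - (1/30)u^2 - (8/15)u + 8/15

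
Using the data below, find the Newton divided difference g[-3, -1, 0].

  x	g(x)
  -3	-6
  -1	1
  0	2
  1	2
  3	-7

g[-3,-1] = (1 - (-6)) / (-1 - (-3)) = 7/2
g[-1,0] = (2 - 1) / (0 - (-1)) = 1
g[-3,-1,0] = (1 - 7/2) / (0 - (-3)) = -5/6

-5/6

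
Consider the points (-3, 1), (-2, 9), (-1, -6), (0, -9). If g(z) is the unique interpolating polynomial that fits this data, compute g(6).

2185

Evaluate each Lagrange basis at z = 6:
L_0(6) = (8)·(7)·(6)/[(-1)·(-2)·(-3)] = -56
L_1(6) = (9)·(7)·(6)/[(1)·(-1)·(-2)] = 189
L_2(6) = (9)·(8)·(6)/[(2)·(1)·(-1)] = -216
L_3(6) = (9)·(8)·(7)/[(3)·(2)·(1)] = 84
Sum: 1·(-56) + 9·(189) + (-6)·(-216) + (-9)·(84) = 2185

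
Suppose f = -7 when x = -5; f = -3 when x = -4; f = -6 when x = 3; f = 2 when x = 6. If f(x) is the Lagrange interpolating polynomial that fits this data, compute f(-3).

-323/308

L_0(-3) = (1)·(-6)·(-9)/[(-1)·(-8)·(-11)] = -27/44
L_1(-3) = (2)·(-6)·(-9)/[(1)·(-7)·(-10)] = 54/35
L_2(-3) = (2)·(1)·(-9)/[(8)·(7)·(-3)] = 3/28
L_3(-3) = (2)·(1)·(-6)/[(11)·(10)·(3)] = -2/55
Sum: (-7)·(-27/44) + (-3)·(54/35) + (-6)·(3/28) + 2·(-2/55) = -323/308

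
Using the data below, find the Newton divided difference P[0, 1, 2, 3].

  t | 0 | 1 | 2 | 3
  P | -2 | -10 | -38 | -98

P[0,1] = (-10 - (-2)) / (1 - 0) = -8
P[1,2] = (-38 - (-10)) / (2 - 1) = -28
P[2,3] = (-98 - (-38)) / (3 - 2) = -60
P[0,1,2] = (-28 - (-8)) / (2 - 0) = -10
P[1,2,3] = (-60 - (-28)) / (3 - 1) = -16
P[0,1,2,3] = (-16 - (-10)) / (3 - 0) = -2

-2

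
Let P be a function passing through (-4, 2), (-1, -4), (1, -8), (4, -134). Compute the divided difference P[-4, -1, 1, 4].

P[-4,-1] = (-4 - 2) / (-1 - (-4)) = -2
P[-1,1] = (-8 - (-4)) / (1 - (-1)) = -2
P[1,4] = (-134 - (-8)) / (4 - 1) = -42
P[-4,-1,1] = (-2 - (-2)) / (1 - (-4)) = 0
P[-1,1,4] = (-42 - (-2)) / (4 - (-1)) = -8
P[-4,-1,1,4] = (-8 - 0) / (4 - (-4)) = -1

-1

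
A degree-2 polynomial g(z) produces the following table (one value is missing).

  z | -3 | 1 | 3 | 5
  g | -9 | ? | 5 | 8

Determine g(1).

The 3 known values determine g uniquely (degree ≤ 2).
Evaluate each Lagrange basis at z = 1:
L_0(1) = (-2)·(-4)/[(-6)·(-8)] = 1/6
L_1(1) = (4)·(-4)/[(6)·(-2)] = 4/3
L_2(1) = (4)·(-2)/[(8)·(2)] = -1/2
Sum: (-9)·(1/6) + 5·(4/3) + 8·(-1/2) = 7/6

7/6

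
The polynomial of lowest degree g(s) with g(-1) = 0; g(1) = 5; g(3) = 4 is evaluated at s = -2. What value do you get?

Evaluate each Lagrange basis at s = -2:
L_0(-2) = (-3)·(-5)/[(-2)·(-4)] = 15/8
L_1(-2) = (-1)·(-5)/[(2)·(-2)] = -5/4
L_2(-2) = (-1)·(-3)/[(4)·(2)] = 3/8
Sum: 0 + 5·(-5/4) + 4·(3/8) = -19/4

-19/4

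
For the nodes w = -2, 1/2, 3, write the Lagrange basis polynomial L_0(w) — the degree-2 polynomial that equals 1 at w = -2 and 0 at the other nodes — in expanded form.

L_0(w) = (w - 1/2)(w - 3) / [(-5/2)·(-5)]
       = (w^2 - (7/2)w + 3/2) / (25/2)

L_0(w) = (2/25)w^2 - (7/25)w + 3/25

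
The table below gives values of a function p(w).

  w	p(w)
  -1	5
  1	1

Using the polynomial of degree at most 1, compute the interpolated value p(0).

Evaluate each Lagrange basis at w = 0:
L_0(0) = (-1)/[(-2)] = 1/2
L_1(0) = (1)/[(2)] = 1/2
Sum: 5·(1/2) + 1·(1/2) = 3

3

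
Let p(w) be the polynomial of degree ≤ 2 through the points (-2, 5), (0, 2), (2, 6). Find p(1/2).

L_0(1/2) = (1/2)·(-3/2)/[(-2)·(-4)] = -3/32
L_1(1/2) = (5/2)·(-3/2)/[(2)·(-2)] = 15/16
L_2(1/2) = (5/2)·(1/2)/[(4)·(2)] = 5/32
Sum: 5·(-3/32) + 2·(15/16) + 6·(5/32) = 75/32

75/32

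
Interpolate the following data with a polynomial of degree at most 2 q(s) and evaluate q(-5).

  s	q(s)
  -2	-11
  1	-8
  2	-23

-86

Using Newton's divided-difference form:
q[-2,1] = (-8 - (-11)) / (1 - (-2)) = 1
q[1,2] = (-23 - (-8)) / (2 - 1) = -15
q[-2,1,2] = (-15 - 1) / (2 - (-2)) = -4
q(-5) = -11 + 1·(-3) + (-4)·(-3)·(-6) = -86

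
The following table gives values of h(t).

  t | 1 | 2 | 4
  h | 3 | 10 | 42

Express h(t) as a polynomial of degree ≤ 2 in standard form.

Build the Lagrange basis polynomials:
L_0(t) = (t - 2)(t - 4) / [3] = (1/3)t^2 - 2t + 8/3
L_1(t) = (t - 1)(t - 4) / [-2] = -(1/2)t^2 + (5/2)t - 2
L_2(t) = (t - 1)(t - 2) / [6] = (1/6)t^2 - (1/2)t + 1/3
h(t) = 3·L_0 + 10·L_1 + 42·L_2
  3·L_0(t) = t^2 - 6t + 8
  10·L_1(t) = -5t^2 + 25t - 20
  42·L_2(t) = 7t^2 - 21t + 14
Adding term by term: 3t^2 - 2t + 2

h(t) = 3t^2 - 2t + 2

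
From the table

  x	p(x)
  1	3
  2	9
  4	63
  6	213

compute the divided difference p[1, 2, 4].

7

p[1,2] = (9 - 3) / (2 - 1) = 6
p[2,4] = (63 - 9) / (4 - 2) = 27
p[1,2,4] = (27 - 6) / (4 - 1) = 7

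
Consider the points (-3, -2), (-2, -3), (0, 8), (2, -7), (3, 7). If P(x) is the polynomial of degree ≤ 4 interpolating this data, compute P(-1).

Evaluate each Lagrange basis at x = -1:
L_0(-1) = (1)·(-1)·(-3)·(-4)/[(-1)·(-3)·(-5)·(-6)] = -2/15
L_1(-1) = (2)·(-1)·(-3)·(-4)/[(1)·(-2)·(-4)·(-5)] = 3/5
L_2(-1) = (2)·(1)·(-3)·(-4)/[(3)·(2)·(-2)·(-3)] = 2/3
L_3(-1) = (2)·(1)·(-1)·(-4)/[(5)·(4)·(2)·(-1)] = -1/5
L_4(-1) = (2)·(1)·(-1)·(-3)/[(6)·(5)·(3)·(1)] = 1/15
Sum: (-2)·(-2/15) + (-3)·(3/5) + 8·(2/3) + (-7)·(-1/5) + 7·(1/15) = 17/3

17/3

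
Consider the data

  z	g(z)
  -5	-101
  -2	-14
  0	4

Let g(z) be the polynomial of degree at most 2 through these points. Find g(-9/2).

-163/2

Using Newton's divided-difference form:
g[-5,-2] = (-14 - (-101)) / (-2 - (-5)) = 29
g[-2,0] = (4 - (-14)) / (0 - (-2)) = 9
g[-5,-2,0] = (9 - 29) / (0 - (-5)) = -4
g(-9/2) = -101 + 29·(1/2) + (-4)·(1/2)·(-5/2) = -163/2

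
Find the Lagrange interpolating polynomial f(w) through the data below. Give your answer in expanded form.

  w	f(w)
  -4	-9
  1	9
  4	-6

f(w) = -(43/40)w^2 + (3/8)w + 97/10

Build the Lagrange basis polynomials:
L_0(w) = (w - 1)(w - 4) / [40] = (1/40)w^2 - (1/8)w + 1/10
L_1(w) = (w + 4)(w - 4) / [-15] = -(1/15)w^2 + 16/15
L_2(w) = (w + 4)(w - 1) / [24] = (1/24)w^2 + (1/8)w - 1/6
f(w) = (-9)·L_0 + 9·L_1 + (-6)·L_2
  (-9)·L_0(w) = -(9/40)w^2 + (9/8)w - 9/10
  9·L_1(w) = -(3/5)w^2 + 48/5
  (-6)·L_2(w) = -(1/4)w^2 - (3/4)w + 1
Adding term by term: -(43/40)w^2 + (3/8)w + 97/10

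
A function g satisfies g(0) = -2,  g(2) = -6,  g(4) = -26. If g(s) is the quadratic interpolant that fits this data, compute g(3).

-14

Evaluate each Lagrange basis at s = 3:
L_0(3) = (1)·(-1)/[(-2)·(-4)] = -1/8
L_1(3) = (3)·(-1)/[(2)·(-2)] = 3/4
L_2(3) = (3)·(1)/[(4)·(2)] = 3/8
Sum: (-2)·(-1/8) + (-6)·(3/4) + (-26)·(3/8) = -14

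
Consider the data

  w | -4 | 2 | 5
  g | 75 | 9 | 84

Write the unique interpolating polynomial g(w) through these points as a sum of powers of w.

g(w) = 4w^2 - 3w - 1

Newton's divided differences:
g[-4,2] = (9 - 75) / (2 - (-4)) = -11
g[2,5] = (84 - 9) / (5 - 2) = 25
g[-4,2,5] = (25 - (-11)) / (5 - (-4)) = 4
g(w) = 75 + (-11)·(w + 4) + 4·(w + 4)(w - 2)
Expanding: g(w) = 4w^2 - 3w - 1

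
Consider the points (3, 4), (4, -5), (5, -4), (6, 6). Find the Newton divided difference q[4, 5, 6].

9/2

q[4,5] = (-4 - (-5)) / (5 - 4) = 1
q[5,6] = (6 - (-4)) / (6 - 5) = 10
q[4,5,6] = (10 - 1) / (6 - 4) = 9/2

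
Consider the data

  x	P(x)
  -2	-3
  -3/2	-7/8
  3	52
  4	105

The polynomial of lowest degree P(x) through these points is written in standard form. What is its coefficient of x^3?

1

Build the Lagrange basis polynomials:
L_0(x) = (x + 3/2)(x - 3)(x - 4) / [-15] = -(1/15)x^3 + (11/30)x^2 - (1/10)x - 6/5
L_1(x) = (x + 2)(x - 3)(x - 4) / [99/8] = (8/99)x^3 - (40/99)x^2 - (16/99)x + 64/33
L_2(x) = (x + 2)(x + 3/2)(x - 4) / [-45/2] = -(2/45)x^3 + (1/45)x^2 + (22/45)x + 8/15
L_3(x) = (x + 2)(x + 3/2)(x - 3) / [33] = (1/33)x^3 + (1/66)x^2 - (5/22)x - 3/11
P(x) = (-3)·L_0 + (-7/8)·L_1 + 52·L_2 + 105·L_3
Only the coefficient of x^3 is needed; take it from each L_i and combine:
(-3)·(-1/15) + (-7/8)·(8/99) + 52·(-2/45) + 105·(1/33) = 1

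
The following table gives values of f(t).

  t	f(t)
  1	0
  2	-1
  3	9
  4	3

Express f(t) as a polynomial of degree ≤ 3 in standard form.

f(t) = -(9/2)t^3 + (65/2)t^2 - 67t + 39

Newton's divided differences:
f[1,2] = (-1 - 0) / (2 - 1) = -1
f[2,3] = (9 - (-1)) / (3 - 2) = 10
f[3,4] = (3 - 9) / (4 - 3) = -6
f[1,2,3] = (10 - (-1)) / (3 - 1) = 11/2
f[2,3,4] = (-6 - 10) / (4 - 2) = -8
f[1,2,3,4] = (-8 - 11/2) / (4 - 1) = -9/2
f(t) = (-1)·(t - 1) + (11/2)·(t - 1)(t - 2) + (-9/2)·(t - 1)(t - 2)(t - 3)
Expanding: f(t) = -(9/2)t^3 + (65/2)t^2 - 67t + 39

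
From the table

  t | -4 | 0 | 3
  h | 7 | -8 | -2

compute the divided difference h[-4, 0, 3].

h[-4,0] = (-8 - 7) / (0 - (-4)) = -15/4
h[0,3] = (-2 - (-8)) / (3 - 0) = 2
h[-4,0,3] = (2 - (-15/4)) / (3 - (-4)) = 23/28

23/28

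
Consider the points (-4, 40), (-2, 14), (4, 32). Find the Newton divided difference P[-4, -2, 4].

2

P[-4,-2] = (14 - 40) / (-2 - (-4)) = -13
P[-2,4] = (32 - 14) / (4 - (-2)) = 3
P[-4,-2,4] = (3 - (-13)) / (4 - (-4)) = 2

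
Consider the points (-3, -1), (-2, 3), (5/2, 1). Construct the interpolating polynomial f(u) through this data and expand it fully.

L_0(u) = (u + 2)(u - 5/2) / [11/2] = (2/11)u^2 - (1/11)u - 10/11
L_1(u) = (u + 3)(u - 5/2) / [-9/2] = -(2/9)u^2 - (1/9)u + 5/3
L_2(u) = (u + 3)(u + 2) / [99/4] = (4/99)u^2 + (20/99)u + 8/33
f(u) = (-1)·L_0 + 3·L_1 + 1·L_2
  (-1)·L_0(u) = -(2/11)u^2 + (1/11)u + 10/11
  3·L_1(u) = -(2/3)u^2 - (1/3)u + 5
  1·L_2(u) = (4/99)u^2 + (20/99)u + 8/33
Adding term by term: -(80/99)u^2 - (4/99)u + 203/33

f(u) = -(80/99)u^2 - (4/99)u + 203/33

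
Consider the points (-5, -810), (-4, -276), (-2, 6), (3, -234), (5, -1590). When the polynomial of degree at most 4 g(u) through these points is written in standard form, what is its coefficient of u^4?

-2

L_0(u) = (u + 4)(u + 2)(u - 3)(u - 5) / [240] = (1/240)u^4 - (1/120)u^3 - (5/48)u^2 + (13/120)u + 1/2
L_1(u) = (u + 5)(u + 2)(u - 3)(u - 5) / [-126] = -(1/126)u^4 + (1/126)u^3 + (31/126)u^2 - (25/126)u - 25/21
L_2(u) = (u + 5)(u + 4)(u - 3)(u - 5) / [210] = (1/210)u^4 + (1/210)u^3 - (37/210)u^2 - (5/42)u + 10/7
L_3(u) = (u + 5)(u + 4)(u + 2)(u - 5) / [-560] = -(1/560)u^4 - (3/280)u^3 + (17/560)u^2 + (15/56)u + 5/14
L_4(u) = (u + 5)(u + 4)(u + 2)(u - 3) / [1260] = (1/1260)u^4 + (2/315)u^3 + (1/252)u^2 - (37/630)u - 2/21
g(u) = (-810)·L_0 + (-276)·L_1 + 6·L_2 + (-234)·L_3 + (-1590)·L_4
Only the coefficient of u^4 is needed; take it from each L_i and combine:
(-810)·(1/240) + (-276)·(-1/126) + 6·(1/210) + (-234)·(-1/560) + (-1590)·(1/1260) = -2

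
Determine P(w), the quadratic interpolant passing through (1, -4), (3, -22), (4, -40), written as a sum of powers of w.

L_0(w) = (w - 3)(w - 4) / [6] = (1/6)w^2 - (7/6)w + 2
L_1(w) = (w - 1)(w - 4) / [-2] = -(1/2)w^2 + (5/2)w - 2
L_2(w) = (w - 1)(w - 3) / [3] = (1/3)w^2 - (4/3)w + 1
P(w) = (-4)·L_0 + (-22)·L_1 + (-40)·L_2
  (-4)·L_0(w) = -(2/3)w^2 + (14/3)w - 8
  (-22)·L_1(w) = 11w^2 - 55w + 44
  (-40)·L_2(w) = -(40/3)w^2 + (160/3)w - 40
Adding term by term: -3w^2 + 3w - 4

P(w) = -3w^2 + 3w - 4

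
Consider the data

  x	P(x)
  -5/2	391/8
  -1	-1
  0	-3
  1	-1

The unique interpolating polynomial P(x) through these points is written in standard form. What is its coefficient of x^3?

L_0(x) = (x + 1)x(x - 1) / [-105/8] = -(8/105)x^3 + (8/105)x
L_1(x) = (x + 5/2)x(x - 1) / [3] = (1/3)x^3 + (1/2)x^2 - (5/6)x
L_2(x) = (x + 5/2)(x + 1)(x - 1) / [-5/2] = -(2/5)x^3 - x^2 + (2/5)x + 1
L_3(x) = (x + 5/2)(x + 1)x / [7] = (1/7)x^3 + (1/2)x^2 + (5/14)x
P(x) = (391/8)·L_0 + (-1)·L_1 + (-3)·L_2 + (-1)·L_3
Only the coefficient of x^3 is needed; take it from each L_i and combine:
(391/8)·(-8/105) + (-1)·(1/3) + (-3)·(-2/5) + (-1)·(1/7) = -3

-3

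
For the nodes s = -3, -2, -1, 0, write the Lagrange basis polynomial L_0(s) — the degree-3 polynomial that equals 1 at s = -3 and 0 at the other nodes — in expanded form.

L_0(s) = -(1/6)s^3 - (1/2)s^2 - (1/3)s

L_0(s) = (s + 2)(s + 1)s / [(-1)·(-2)·(-3)]
       = (s^3 + 3s^2 + 2s) / (-6)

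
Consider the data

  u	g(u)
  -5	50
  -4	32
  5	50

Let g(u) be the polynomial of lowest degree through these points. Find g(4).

Evaluate each Lagrange basis at u = 4:
L_0(4) = (8)·(-1)/[(-1)·(-10)] = -4/5
L_1(4) = (9)·(-1)/[(1)·(-9)] = 1
L_2(4) = (9)·(8)/[(10)·(9)] = 4/5
Sum: 50·(-4/5) + 32·(1) + 50·(4/5) = 32

32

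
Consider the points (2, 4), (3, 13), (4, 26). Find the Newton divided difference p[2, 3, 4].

2

p[2,3] = (13 - 4) / (3 - 2) = 9
p[3,4] = (26 - 13) / (4 - 3) = 13
p[2,3,4] = (13 - 9) / (4 - 2) = 2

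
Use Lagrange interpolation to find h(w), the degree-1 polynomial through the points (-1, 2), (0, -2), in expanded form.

h(w) = -4w - 2

Build the Lagrange basis polynomials:
L_0(w) = w / [-1] = -w
L_1(w) = (w + 1) / [1] = w + 1
h(w) = 2·L_0 + (-2)·L_1
  2·L_0(w) = -2w
  (-2)·L_1(w) = -2w - 2
Adding term by term: -4w - 2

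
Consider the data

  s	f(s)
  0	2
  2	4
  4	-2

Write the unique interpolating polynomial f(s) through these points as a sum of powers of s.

Build the Lagrange basis polynomials:
L_0(s) = (s - 2)(s - 4) / [8] = (1/8)s^2 - (3/4)s + 1
L_1(s) = s(s - 4) / [-4] = -(1/4)s^2 + s
L_2(s) = s(s - 2) / [8] = (1/8)s^2 - (1/4)s
f(s) = 2·L_0 + 4·L_1 + (-2)·L_2
  2·L_0(s) = (1/4)s^2 - (3/2)s + 2
  4·L_1(s) = -s^2 + 4s
  (-2)·L_2(s) = -(1/4)s^2 + (1/2)s
Adding term by term: -s^2 + 3s + 2

f(s) = -s^2 + 3s + 2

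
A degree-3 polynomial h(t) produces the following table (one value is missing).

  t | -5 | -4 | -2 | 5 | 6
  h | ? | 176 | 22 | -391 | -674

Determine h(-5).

349

The 4 known values determine h uniquely (degree ≤ 3).
Evaluate each Lagrange basis at t = -5:
L_0(-5) = (-3)·(-10)·(-11)/[(-2)·(-9)·(-10)] = 11/6
L_1(-5) = (-1)·(-10)·(-11)/[(2)·(-7)·(-8)] = -55/56
L_2(-5) = (-1)·(-3)·(-11)/[(9)·(7)·(-1)] = 11/21
L_3(-5) = (-1)·(-3)·(-10)/[(10)·(8)·(1)] = -3/8
Sum: 176·(11/6) + 22·(-55/56) + (-391)·(11/21) + (-674)·(-3/8) = 349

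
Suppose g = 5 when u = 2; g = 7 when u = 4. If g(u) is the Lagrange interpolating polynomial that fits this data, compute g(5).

Evaluate each Lagrange basis at u = 5:
L_0(5) = (1)/[(-2)] = -1/2
L_1(5) = (3)/[(2)] = 3/2
Sum: 5·(-1/2) + 7·(3/2) = 8

8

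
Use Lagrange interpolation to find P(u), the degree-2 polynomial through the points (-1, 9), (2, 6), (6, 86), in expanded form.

P(u) = 3u^2 - 4u + 2

Build the Lagrange basis polynomials:
L_0(u) = (u - 2)(u - 6) / [21] = (1/21)u^2 - (8/21)u + 4/7
L_1(u) = (u + 1)(u - 6) / [-12] = -(1/12)u^2 + (5/12)u + 1/2
L_2(u) = (u + 1)(u - 2) / [28] = (1/28)u^2 - (1/28)u - 1/14
P(u) = 9·L_0 + 6·L_1 + 86·L_2
  9·L_0(u) = (3/7)u^2 - (24/7)u + 36/7
  6·L_1(u) = -(1/2)u^2 + (5/2)u + 3
  86·L_2(u) = (43/14)u^2 - (43/14)u - 43/7
Adding term by term: 3u^2 - 4u + 2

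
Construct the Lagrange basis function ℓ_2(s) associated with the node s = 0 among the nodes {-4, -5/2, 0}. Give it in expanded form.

ℓ_2(s) = (1/10)s^2 + (13/20)s + 1

ℓ_2(s) = (s + 4)(s + 5/2) / [(4)·(5/2)]
       = (s^2 + (13/2)s + 10) / (10)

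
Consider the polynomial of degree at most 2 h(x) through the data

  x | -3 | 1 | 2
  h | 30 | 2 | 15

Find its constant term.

Build the Lagrange basis polynomials:
L_0(x) = (x - 1)(x - 2) / [20] = (1/20)x^2 - (3/20)x + 1/10
L_1(x) = (x + 3)(x - 2) / [-4] = -(1/4)x^2 - (1/4)x + 3/2
L_2(x) = (x + 3)(x - 1) / [5] = (1/5)x^2 + (2/5)x - 3/5
h(x) = 30·L_0 + 2·L_1 + 15·L_2
Only the constant term is needed; take it from each L_i and combine:
30·(1/10) + 2·(3/2) + 15·(-3/5) = -3

-3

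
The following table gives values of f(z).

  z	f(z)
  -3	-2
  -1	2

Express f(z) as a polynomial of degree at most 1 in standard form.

f(z) = 2z + 4

Build the Lagrange basis polynomials:
L_0(z) = (z + 1) / [-2] = -(1/2)z - 1/2
L_1(z) = (z + 3) / [2] = (1/2)z + 3/2
f(z) = (-2)·L_0 + 2·L_1
  (-2)·L_0(z) = z + 1
  2·L_1(z) = z + 3
Adding term by term: 2z + 4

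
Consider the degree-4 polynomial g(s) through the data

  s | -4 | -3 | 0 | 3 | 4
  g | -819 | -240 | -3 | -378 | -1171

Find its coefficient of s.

Build the Lagrange basis polynomials:
L_0(s) = (s + 3)s(s - 3)(s - 4) / [224] = (1/224)s^4 - (1/56)s^3 - (9/224)s^2 + (9/56)s
L_1(s) = (s + 4)s(s - 3)(s - 4) / [-126] = -(1/126)s^4 + (1/42)s^3 + (8/63)s^2 - (8/21)s
L_2(s) = (s + 4)(s + 3)(s - 3)(s - 4) / [144] = (1/144)s^4 - (25/144)s^2 + 1
L_3(s) = (s + 4)(s + 3)s(s - 4) / [-126] = -(1/126)s^4 - (1/42)s^3 + (8/63)s^2 + (8/21)s
L_4(s) = (s + 4)(s + 3)s(s - 3) / [224] = (1/224)s^4 + (1/56)s^3 - (9/224)s^2 - (9/56)s
g(s) = (-819)·L_0 + (-240)·L_1 + (-3)·L_2 + (-378)·L_3 + (-1171)·L_4
Only the coefficient of s is needed; take it from each L_i and combine:
(-819)·(9/56) + (-240)·(-8/21) + (-3)·(0) + (-378)·(8/21) + (-1171)·(-9/56) = 4

4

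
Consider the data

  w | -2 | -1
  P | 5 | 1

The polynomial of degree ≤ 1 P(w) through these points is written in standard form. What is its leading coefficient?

The leading coefficient equals the top divided difference P[-2,-1].
P[-2,-1] = (1 - 5) / (-1 - (-2)) = -4

-4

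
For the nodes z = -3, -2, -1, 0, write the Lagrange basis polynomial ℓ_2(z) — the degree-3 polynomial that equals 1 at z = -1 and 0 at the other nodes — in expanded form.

ℓ_2(z) = (z + 3)(z + 2)z / [(2)·(1)·(-1)]
       = (z^3 + 5z^2 + 6z) / (-2)

ℓ_2(z) = -(1/2)z^3 - (5/2)z^2 - 3z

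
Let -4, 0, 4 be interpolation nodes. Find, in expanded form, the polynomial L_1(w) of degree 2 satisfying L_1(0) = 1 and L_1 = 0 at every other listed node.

L_1(w) = (w + 4)(w - 4) / [(4)·(-4)]
       = (w^2 - 16) / (-16)

L_1(w) = -(1/16)w^2 + 1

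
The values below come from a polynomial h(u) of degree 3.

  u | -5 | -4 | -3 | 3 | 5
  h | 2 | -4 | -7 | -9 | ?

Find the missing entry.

The 4 known values determine h uniquely (degree ≤ 3).
L_0(5) = (9)·(8)·(2)/[(-1)·(-2)·(-8)] = -9
L_1(5) = (10)·(8)·(2)/[(1)·(-1)·(-7)] = 160/7
L_2(5) = (10)·(9)·(2)/[(2)·(1)·(-6)] = -15
L_3(5) = (10)·(9)·(8)/[(8)·(7)·(6)] = 15/7
Sum: 2·(-9) + (-4)·(160/7) + (-7)·(-15) + (-9)·(15/7) = -166/7

-166/7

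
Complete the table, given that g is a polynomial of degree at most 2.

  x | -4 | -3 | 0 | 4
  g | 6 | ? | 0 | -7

The 3 known values determine g uniquely (degree ≤ 2).
Evaluate each Lagrange basis at x = -3:
L_0(-3) = (-3)·(-7)/[(-4)·(-8)] = 21/32
L_1(-3) = (1)·(-7)/[(4)·(-4)] = 7/16
L_2(-3) = (1)·(-3)/[(8)·(4)] = -3/32
Sum: 6·(21/32) + 0 + (-7)·(-3/32) = 147/32

147/32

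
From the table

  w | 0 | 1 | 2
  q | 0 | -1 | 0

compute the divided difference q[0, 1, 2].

1

q[0,1] = (-1 - 0) / (1 - 0) = -1
q[1,2] = (0 - (-1)) / (2 - 1) = 1
q[0,1,2] = (1 - (-1)) / (2 - 0) = 1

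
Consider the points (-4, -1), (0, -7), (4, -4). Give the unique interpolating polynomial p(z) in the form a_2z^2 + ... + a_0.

Build the Lagrange basis polynomials:
L_0(z) = z(z - 4) / [32] = (1/32)z^2 - (1/8)z
L_1(z) = (z + 4)(z - 4) / [-16] = -(1/16)z^2 + 1
L_2(z) = (z + 4)z / [32] = (1/32)z^2 + (1/8)z
p(z) = (-1)·L_0 + (-7)·L_1 + (-4)·L_2
  (-1)·L_0(z) = -(1/32)z^2 + (1/8)z
  (-7)·L_1(z) = (7/16)z^2 - 7
  (-4)·L_2(z) = -(1/8)z^2 - (1/2)z
Adding term by term: (9/32)z^2 - (3/8)z - 7

p(z) = (9/32)z^2 - (3/8)z - 7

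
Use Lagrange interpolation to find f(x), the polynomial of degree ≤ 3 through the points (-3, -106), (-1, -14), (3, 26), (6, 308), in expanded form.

f(x) = 2x^3 - 4x^2 + 4x - 4

L_0(x) = (x + 1)(x - 3)(x - 6) / [-108] = -(1/108)x^3 + (2/27)x^2 - (1/12)x - 1/6
L_1(x) = (x + 3)(x - 3)(x - 6) / [56] = (1/56)x^3 - (3/28)x^2 - (9/56)x + 27/28
L_2(x) = (x + 3)(x + 1)(x - 6) / [-72] = -(1/72)x^3 + (1/36)x^2 + (7/24)x + 1/4
L_3(x) = (x + 3)(x + 1)(x - 3) / [189] = (1/189)x^3 + (1/189)x^2 - (1/21)x - 1/21
f(x) = (-106)·L_0 + (-14)·L_1 + 26·L_2 + 308·L_3
  (-106)·L_0(x) = (53/54)x^3 - (212/27)x^2 + (53/6)x + 53/3
  (-14)·L_1(x) = -(1/4)x^3 + (3/2)x^2 + (9/4)x - 27/2
  26·L_2(x) = -(13/36)x^3 + (13/18)x^2 + (91/12)x + 13/2
  308·L_3(x) = (44/27)x^3 + (44/27)x^2 - (44/3)x - 44/3
Adding term by term: 2x^3 - 4x^2 + 4x - 4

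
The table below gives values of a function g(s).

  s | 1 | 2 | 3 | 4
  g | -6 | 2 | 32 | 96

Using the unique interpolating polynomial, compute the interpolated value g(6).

Using Newton's divided-difference form:
g[1,2] = (2 - (-6)) / (2 - 1) = 8
g[2,3] = (32 - 2) / (3 - 2) = 30
g[3,4] = (96 - 32) / (4 - 3) = 64
g[1,2,3] = (30 - 8) / (3 - 1) = 11
g[2,3,4] = (64 - 30) / (4 - 2) = 17
g[1,2,3,4] = (17 - 11) / (4 - 1) = 2
g(6) = -6 + 8·(5) + 11·(5)·(4) + 2·(5)·(4)·(3) = 374

374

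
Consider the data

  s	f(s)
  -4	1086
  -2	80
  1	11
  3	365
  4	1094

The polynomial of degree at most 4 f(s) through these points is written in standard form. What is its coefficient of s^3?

L_0(s) = (s + 2)(s - 1)(s - 3)(s - 4) / [560] = (1/560)s^4 - (3/280)s^3 + (3/560)s^2 + (13/280)s - 3/70
L_1(s) = (s + 4)(s - 1)(s - 3)(s - 4) / [-180] = -(1/180)s^4 + (1/45)s^3 + (13/180)s^2 - (16/45)s + 4/15
L_2(s) = (s + 4)(s + 2)(s - 3)(s - 4) / [90] = (1/90)s^4 - (1/90)s^3 - (11/45)s^2 + (8/45)s + 16/15
L_3(s) = (s + 4)(s + 2)(s - 1)(s - 4) / [-70] = -(1/70)s^4 - (1/70)s^3 + (9/35)s^2 + (8/35)s - 16/35
L_4(s) = (s + 4)(s + 2)(s - 1)(s - 3) / [144] = (1/144)s^4 + (1/72)s^3 - (13/144)s^2 - (7/72)s + 1/6
f(s) = 1086·L_0 + 80·L_1 + 11·L_2 + 365·L_3 + 1094·L_4
Only the coefficient of s^3 is needed; take it from each L_i and combine:
1086·(-3/280) + 80·(1/45) + 11·(-1/90) + 365·(-1/70) + 1094·(1/72) = 0

0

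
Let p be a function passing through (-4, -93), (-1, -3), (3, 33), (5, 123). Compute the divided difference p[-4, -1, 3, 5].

1

p[-4,-1] = (-3 - (-93)) / (-1 - (-4)) = 30
p[-1,3] = (33 - (-3)) / (3 - (-1)) = 9
p[3,5] = (123 - 33) / (5 - 3) = 45
p[-4,-1,3] = (9 - 30) / (3 - (-4)) = -3
p[-1,3,5] = (45 - 9) / (5 - (-1)) = 6
p[-4,-1,3,5] = (6 - (-3)) / (5 - (-4)) = 1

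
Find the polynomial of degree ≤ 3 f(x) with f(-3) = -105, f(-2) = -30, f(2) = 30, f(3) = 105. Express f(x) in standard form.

Newton's divided differences:
f[-3,-2] = (-30 - (-105)) / (-2 - (-3)) = 75
f[-2,2] = (30 - (-30)) / (2 - (-2)) = 15
f[2,3] = (105 - 30) / (3 - 2) = 75
f[-3,-2,2] = (15 - 75) / (2 - (-3)) = -12
f[-2,2,3] = (75 - 15) / (3 - (-2)) = 12
f[-3,-2,2,3] = (12 - (-12)) / (3 - (-3)) = 4
f(x) = -105 + 75·(x + 3) + (-12)·(x + 3)(x + 2) + 4·(x + 3)(x + 2)(x - 2)
Expanding: f(x) = 4x^3 - x

f(x) = 4x^3 - x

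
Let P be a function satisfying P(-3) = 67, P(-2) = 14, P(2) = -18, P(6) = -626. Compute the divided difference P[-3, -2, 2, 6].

-3

P[-3,-2] = (14 - 67) / (-2 - (-3)) = -53
P[-2,2] = (-18 - 14) / (2 - (-2)) = -8
P[2,6] = (-626 - (-18)) / (6 - 2) = -152
P[-3,-2,2] = (-8 - (-53)) / (2 - (-3)) = 9
P[-2,2,6] = (-152 - (-8)) / (6 - (-2)) = -18
P[-3,-2,2,6] = (-18 - 9) / (6 - (-3)) = -3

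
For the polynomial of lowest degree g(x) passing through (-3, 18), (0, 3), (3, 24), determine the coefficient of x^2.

Build the Lagrange basis polynomials:
L_0(x) = x(x - 3) / [18] = (1/18)x^2 - (1/6)x
L_1(x) = (x + 3)(x - 3) / [-9] = -(1/9)x^2 + 1
L_2(x) = (x + 3)x / [18] = (1/18)x^2 + (1/6)x
g(x) = 18·L_0 + 3·L_1 + 24·L_2
Only the coefficient of x^2 is needed; take it from each L_i and combine:
18·(1/18) + 3·(-1/9) + 24·(1/18) = 2

2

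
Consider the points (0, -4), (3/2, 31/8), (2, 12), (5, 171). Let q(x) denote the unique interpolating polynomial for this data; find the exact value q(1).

-1

Evaluate each Lagrange basis at x = 1:
L_0(1) = (-1/2)·(-1)·(-4)/[(-3/2)·(-2)·(-5)] = 2/15
L_1(1) = (1)·(-1)·(-4)/[(3/2)·(-1/2)·(-7/2)] = 32/21
L_2(1) = (1)·(-1/2)·(-4)/[(2)·(1/2)·(-3)] = -2/3
L_3(1) = (1)·(-1/2)·(-1)/[(5)·(7/2)·(3)] = 1/105
Sum: (-4)·(2/15) + 31/8·(32/21) + 12·(-2/3) + 171·(1/105) = -1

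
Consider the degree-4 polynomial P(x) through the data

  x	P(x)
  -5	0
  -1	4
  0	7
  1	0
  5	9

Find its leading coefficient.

49/240

L_0(x) = (x + 1)x(x - 1)(x - 5) / [1200] = (1/1200)x^4 - (1/240)x^3 - (1/1200)x^2 + (1/240)x
L_1(x) = (x + 5)x(x - 1)(x - 5) / [-48] = -(1/48)x^4 + (1/48)x^3 + (25/48)x^2 - (25/48)x
L_2(x) = (x + 5)(x + 1)(x - 1)(x - 5) / [25] = (1/25)x^4 - (26/25)x^2 + 1
L_3(x) = (x + 5)(x + 1)x(x - 5) / [-48] = -(1/48)x^4 - (1/48)x^3 + (25/48)x^2 + (25/48)x
L_4(x) = (x + 5)(x + 1)x(x - 1) / [1200] = (1/1200)x^4 + (1/240)x^3 - (1/1200)x^2 - (1/240)x
P(x) = 0·L_0 + 4·L_1 + 7·L_2 + 0·L_3 + 9·L_4
Only the coefficient of x^4 is needed; take it from each L_i and combine:
0·(1/1200) + 4·(-1/48) + 7·(1/25) + 0·(-1/48) + 9·(1/1200) = 49/240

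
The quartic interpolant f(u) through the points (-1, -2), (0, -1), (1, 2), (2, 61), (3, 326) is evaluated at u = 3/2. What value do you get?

139/8

Evaluate each Lagrange basis at u = 3/2:
L_0(3/2) = (3/2)·(1/2)·(-1/2)·(-3/2)/[(-1)·(-2)·(-3)·(-4)] = 3/128
L_1(3/2) = (5/2)·(1/2)·(-1/2)·(-3/2)/[(1)·(-1)·(-2)·(-3)] = -5/32
L_2(3/2) = (5/2)·(3/2)·(-1/2)·(-3/2)/[(2)·(1)·(-1)·(-2)] = 45/64
L_3(3/2) = (5/2)·(3/2)·(1/2)·(-3/2)/[(3)·(2)·(1)·(-1)] = 15/32
L_4(3/2) = (5/2)·(3/2)·(1/2)·(-1/2)/[(4)·(3)·(2)·(1)] = -5/128
Sum: (-2)·(3/128) + (-1)·(-5/32) + 2·(45/64) + 61·(15/32) + 326·(-5/128) = 139/8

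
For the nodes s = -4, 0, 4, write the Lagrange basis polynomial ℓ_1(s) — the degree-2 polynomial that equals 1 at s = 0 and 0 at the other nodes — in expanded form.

ℓ_1(s) = -(1/16)s^2 + 1

ℓ_1(s) = (s + 4)(s - 4) / [(4)·(-4)]
       = (s^2 - 16) / (-16)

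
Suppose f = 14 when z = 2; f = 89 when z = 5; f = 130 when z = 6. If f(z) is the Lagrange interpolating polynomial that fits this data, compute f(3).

L_0(3) = (-2)·(-3)/[(-3)·(-4)] = 1/2
L_1(3) = (1)·(-3)/[(3)·(-1)] = 1
L_2(3) = (1)·(-2)/[(4)·(1)] = -1/2
Sum: 14·(1/2) + 89·(1) + 130·(-1/2) = 31

31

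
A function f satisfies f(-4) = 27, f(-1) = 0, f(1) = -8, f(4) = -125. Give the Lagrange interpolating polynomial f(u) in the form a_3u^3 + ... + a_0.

Build the Lagrange basis polynomials:
L_0(u) = (u + 1)(u - 1)(u - 4) / [-120] = -(1/120)u^3 + (1/30)u^2 + (1/120)u - 1/30
L_1(u) = (u + 4)(u - 1)(u - 4) / [30] = (1/30)u^3 - (1/30)u^2 - (8/15)u + 8/15
L_2(u) = (u + 4)(u + 1)(u - 4) / [-30] = -(1/30)u^3 - (1/30)u^2 + (8/15)u + 8/15
L_3(u) = (u + 4)(u + 1)(u - 1) / [120] = (1/120)u^3 + (1/30)u^2 - (1/120)u - 1/30
f(u) = 27·L_0 + 0·L_1 + (-8)·L_2 + (-125)·L_3
  27·L_0(u) = -(9/40)u^3 + (9/10)u^2 + (9/40)u - 9/10
  0·L_1(u) = 0
  (-8)·L_2(u) = (4/15)u^3 + (4/15)u^2 - (64/15)u - 64/15
  (-125)·L_3(u) = -(25/24)u^3 - (25/6)u^2 + (25/24)u + 25/6
Adding term by term: -u^3 - 3u^2 - 3u - 1

f(u) = -u^3 - 3u^2 - 3u - 1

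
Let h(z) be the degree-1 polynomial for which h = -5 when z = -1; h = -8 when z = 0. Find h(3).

Evaluate each Lagrange basis at z = 3:
L_0(3) = (3)/[(-1)] = -3
L_1(3) = (4)/[(1)] = 4
Sum: (-5)·(-3) + (-8)·(4) = -17

-17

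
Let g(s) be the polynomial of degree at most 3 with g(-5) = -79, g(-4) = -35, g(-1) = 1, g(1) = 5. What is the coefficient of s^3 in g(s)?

L_0(s) = (s + 4)(s + 1)(s - 1) / [-24] = -(1/24)s^3 - (1/6)s^2 + (1/24)s + 1/6
L_1(s) = (s + 5)(s + 1)(s - 1) / [15] = (1/15)s^3 + (1/3)s^2 - (1/15)s - 1/3
L_2(s) = (s + 5)(s + 4)(s - 1) / [-24] = -(1/24)s^3 - (1/3)s^2 - (11/24)s + 5/6
L_3(s) = (s + 5)(s + 4)(s + 1) / [60] = (1/60)s^3 + (1/6)s^2 + (29/60)s + 1/3
g(s) = (-79)·L_0 + (-35)·L_1 + 1·L_2 + 5·L_3
Only the coefficient of s^3 is needed; take it from each L_i and combine:
(-79)·(-1/24) + (-35)·(1/15) + 1·(-1/24) + 5·(1/60) = 1

1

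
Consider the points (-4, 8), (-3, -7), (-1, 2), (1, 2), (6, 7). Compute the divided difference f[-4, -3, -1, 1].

f[-4,-3] = (-7 - 8) / (-3 - (-4)) = -15
f[-3,-1] = (2 - (-7)) / (-1 - (-3)) = 9/2
f[-1,1] = (2 - 2) / (1 - (-1)) = 0
f[-4,-3,-1] = (9/2 - (-15)) / (-1 - (-4)) = 13/2
f[-3,-1,1] = (0 - 9/2) / (1 - (-3)) = -9/8
f[-4,-3,-1,1] = (-9/8 - 13/2) / (1 - (-4)) = -61/40

-61/40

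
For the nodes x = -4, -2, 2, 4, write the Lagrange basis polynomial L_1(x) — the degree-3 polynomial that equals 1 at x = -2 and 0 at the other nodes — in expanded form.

L_1(x) = (x + 4)(x - 2)(x - 4) / [(2)·(-4)·(-6)]
       = (x^3 - 2x^2 - 16x + 32) / (48)

L_1(x) = (1/48)x^3 - (1/24)x^2 - (1/3)x + 2/3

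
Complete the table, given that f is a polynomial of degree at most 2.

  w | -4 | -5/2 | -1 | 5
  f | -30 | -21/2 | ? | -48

0

The 3 known values determine f uniquely (degree ≤ 2).
Evaluate each Lagrange basis at w = -1:
L_0(-1) = (3/2)·(-6)/[(-3/2)·(-9)] = -2/3
L_1(-1) = (3)·(-6)/[(3/2)·(-15/2)] = 8/5
L_2(-1) = (3)·(3/2)/[(9)·(15/2)] = 1/15
Sum: (-30)·(-2/3) + (-21/2)·(8/5) + (-48)·(1/15) = 0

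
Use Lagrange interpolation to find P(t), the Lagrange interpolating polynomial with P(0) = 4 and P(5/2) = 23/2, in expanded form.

P(t) = 3t + 4

L_0(t) = (t - 5/2) / [-5/2] = -(2/5)t + 1
L_1(t) = t / [5/2] = (2/5)t
P(t) = 4·L_0 + (23/2)·L_1
  4·L_0(t) = -(8/5)t + 4
  (23/2)·L_1(t) = (23/5)t
Adding term by term: 3t + 4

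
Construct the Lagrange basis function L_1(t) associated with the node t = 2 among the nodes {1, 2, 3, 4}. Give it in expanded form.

L_1(t) = (1/2)t^3 - 4t^2 + (19/2)t - 6

L_1(t) = (t - 1)(t - 3)(t - 4) / [(1)·(-1)·(-2)]
       = (t^3 - 8t^2 + 19t - 12) / (2)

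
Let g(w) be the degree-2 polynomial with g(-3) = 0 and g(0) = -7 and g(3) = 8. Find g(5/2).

Using Newton's divided-difference form:
g[-3,0] = (-7 - 0) / (0 - (-3)) = -7/3
g[0,3] = (8 - (-7)) / (3 - 0) = 5
g[-3,0,3] = (5 - (-7/3)) / (3 - (-3)) = 11/9
g(5/2) = 0 + (-7/3)·(11/2) + (11/9)·(11/2)·(5/2) = 143/36

143/36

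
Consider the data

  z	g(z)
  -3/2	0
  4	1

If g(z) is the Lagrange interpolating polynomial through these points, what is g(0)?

3/11

Evaluate each Lagrange basis at z = 0:
L_0(0) = (-4)/[(-11/2)] = 8/11
L_1(0) = (3/2)/[(11/2)] = 3/11
Sum: 0 + 1·(3/11) = 3/11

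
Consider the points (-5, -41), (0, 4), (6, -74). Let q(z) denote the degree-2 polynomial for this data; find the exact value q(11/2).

L_0(11/2) = (11/2)·(-1/2)/[(-5)·(-11)] = -1/20
L_1(11/2) = (21/2)·(-1/2)/[(5)·(-6)] = 7/40
L_2(11/2) = (21/2)·(11/2)/[(11)·(6)] = 7/8
Sum: (-41)·(-1/20) + 4·(7/40) + (-74)·(7/8) = -62

-62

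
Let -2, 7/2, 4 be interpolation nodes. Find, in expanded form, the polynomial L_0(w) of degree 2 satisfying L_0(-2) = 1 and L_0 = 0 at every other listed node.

L_0(w) = (w - 7/2)(w - 4) / [(-11/2)·(-6)]
       = (w^2 - (15/2)w + 14) / (33)

L_0(w) = (1/33)w^2 - (5/22)w + 14/33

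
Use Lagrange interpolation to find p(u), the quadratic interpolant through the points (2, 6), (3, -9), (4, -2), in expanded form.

p(u) = 11u^2 - 70u + 102

Build the Lagrange basis polynomials:
L_0(u) = (u - 3)(u - 4) / [2] = (1/2)u^2 - (7/2)u + 6
L_1(u) = (u - 2)(u - 4) / [-1] = -u^2 + 6u - 8
L_2(u) = (u - 2)(u - 3) / [2] = (1/2)u^2 - (5/2)u + 3
p(u) = 6·L_0 + (-9)·L_1 + (-2)·L_2
  6·L_0(u) = 3u^2 - 21u + 36
  (-9)·L_1(u) = 9u^2 - 54u + 72
  (-2)·L_2(u) = -u^2 + 5u - 6
Adding term by term: 11u^2 - 70u + 102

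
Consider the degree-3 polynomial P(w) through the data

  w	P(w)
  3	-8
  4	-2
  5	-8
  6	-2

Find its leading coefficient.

Build the Lagrange basis polynomials:
L_0(w) = (w - 4)(w - 5)(w - 6) / [-6] = -(1/6)w^3 + (5/2)w^2 - (37/3)w + 20
L_1(w) = (w - 3)(w - 5)(w - 6) / [2] = (1/2)w^3 - 7w^2 + (63/2)w - 45
L_2(w) = (w - 3)(w - 4)(w - 6) / [-2] = -(1/2)w^3 + (13/2)w^2 - 27w + 36
L_3(w) = (w - 3)(w - 4)(w - 5) / [6] = (1/6)w^3 - 2w^2 + (47/6)w - 10
P(w) = (-8)·L_0 + (-2)·L_1 + (-8)·L_2 + (-2)·L_3
Only the coefficient of w^3 is needed; take it from each L_i and combine:
(-8)·(-1/6) + (-2)·(1/2) + (-8)·(-1/2) + (-2)·(1/6) = 4

4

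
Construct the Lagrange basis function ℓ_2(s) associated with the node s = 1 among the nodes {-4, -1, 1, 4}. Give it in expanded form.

ℓ_2(s) = (s + 4)(s + 1)(s - 4) / [(5)·(2)·(-3)]
       = (s^3 + s^2 - 16s - 16) / (-30)

ℓ_2(s) = -(1/30)s^3 - (1/30)s^2 + (8/15)s + 8/15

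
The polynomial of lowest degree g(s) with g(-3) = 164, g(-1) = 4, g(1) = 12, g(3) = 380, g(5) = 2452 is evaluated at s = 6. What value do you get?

Using Newton's divided-difference form:
g[-3,-1] = (4 - 164) / (-1 - (-3)) = -80
g[-1,1] = (12 - 4) / (1 - (-1)) = 4
g[1,3] = (380 - 12) / (3 - 1) = 184
g[3,5] = (2452 - 380) / (5 - 3) = 1036
g[-3,-1,1] = (4 - (-80)) / (1 - (-3)) = 21
g[-1,1,3] = (184 - 4) / (3 - (-1)) = 45
g[1,3,5] = (1036 - 184) / (5 - 1) = 213
g[-3,-1,1,3] = (45 - 21) / (3 - (-3)) = 4
g[-1,1,3,5] = (213 - 45) / (5 - (-1)) = 28
g[-3,-1,1,3,5] = (28 - 4) / (5 - (-3)) = 3
g(6) = 164 + (-80)·(9) + 21·(9)·(7) + 4·(9)·(7)·(5) + 3·(9)·(7)·(5)·(3) = 4862

4862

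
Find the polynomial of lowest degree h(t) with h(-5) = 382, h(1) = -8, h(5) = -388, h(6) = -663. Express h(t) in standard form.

h(t) = -3t^3 - 2t - 3

L_0(t) = (t - 1)(t - 5)(t - 6) / [-660] = -(1/660)t^3 + (1/55)t^2 - (41/660)t + 1/22
L_1(t) = (t + 5)(t - 5)(t - 6) / [120] = (1/120)t^3 - (1/20)t^2 - (5/24)t + 5/4
L_2(t) = (t + 5)(t - 1)(t - 6) / [-40] = -(1/40)t^3 + (1/20)t^2 + (29/40)t - 3/4
L_3(t) = (t + 5)(t - 1)(t - 5) / [55] = (1/55)t^3 - (1/55)t^2 - (5/11)t + 5/11
h(t) = 382·L_0 + (-8)·L_1 + (-388)·L_2 + (-663)·L_3
  382·L_0(t) = -(191/330)t^3 + (382/55)t^2 - (7831/330)t + 191/11
  (-8)·L_1(t) = -(1/15)t^3 + (2/5)t^2 + (5/3)t - 10
  (-388)·L_2(t) = (97/10)t^3 - (97/5)t^2 - (2813/10)t + 291
  (-663)·L_3(t) = -(663/55)t^3 + (663/55)t^2 + (3315/11)t - 3315/11
Adding term by term: -3t^3 - 2t - 3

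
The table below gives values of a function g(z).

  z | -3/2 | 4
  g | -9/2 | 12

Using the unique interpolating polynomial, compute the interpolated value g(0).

L_0(0) = (-4)/[(-11/2)] = 8/11
L_1(0) = (3/2)/[(11/2)] = 3/11
Sum: (-9/2)·(8/11) + 12·(3/11) = 0

0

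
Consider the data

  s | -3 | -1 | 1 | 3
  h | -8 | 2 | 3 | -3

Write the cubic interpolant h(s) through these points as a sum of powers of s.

Build the Lagrange basis polynomials:
L_0(s) = (s + 1)(s - 1)(s - 3) / [-48] = -(1/48)s^3 + (1/16)s^2 + (1/48)s - 1/16
L_1(s) = (s + 3)(s - 1)(s - 3) / [16] = (1/16)s^3 - (1/16)s^2 - (9/16)s + 9/16
L_2(s) = (s + 3)(s + 1)(s - 3) / [-16] = -(1/16)s^3 - (1/16)s^2 + (9/16)s + 9/16
L_3(s) = (s + 3)(s + 1)(s - 1) / [48] = (1/48)s^3 + (1/16)s^2 - (1/48)s - 1/16
h(s) = (-8)·L_0 + 2·L_1 + 3·L_2 + (-3)·L_3
  (-8)·L_0(s) = (1/6)s^3 - (1/2)s^2 - (1/6)s + 1/2
  2·L_1(s) = (1/8)s^3 - (1/8)s^2 - (9/8)s + 9/8
  3·L_2(s) = -(3/16)s^3 - (3/16)s^2 + (27/16)s + 27/16
  (-3)·L_3(s) = -(1/16)s^3 - (3/16)s^2 + (1/16)s + 3/16
Adding term by term: (1/24)s^3 - s^2 + (11/24)s + 7/2

h(s) = (1/24)s^3 - s^2 + (11/24)s + 7/2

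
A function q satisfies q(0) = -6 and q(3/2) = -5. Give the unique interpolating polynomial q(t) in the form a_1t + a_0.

q(t) = (2/3)t - 6

Build the Lagrange basis polynomials:
L_0(t) = (t - 3/2) / [-3/2] = -(2/3)t + 1
L_1(t) = t / [3/2] = (2/3)t
q(t) = (-6)·L_0 + (-5)·L_1
  (-6)·L_0(t) = 4t - 6
  (-5)·L_1(t) = -(10/3)t
Adding term by term: (2/3)t - 6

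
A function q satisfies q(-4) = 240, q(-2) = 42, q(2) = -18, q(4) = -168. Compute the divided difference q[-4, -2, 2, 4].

-3

q[-4,-2] = (42 - 240) / (-2 - (-4)) = -99
q[-2,2] = (-18 - 42) / (2 - (-2)) = -15
q[2,4] = (-168 - (-18)) / (4 - 2) = -75
q[-4,-2,2] = (-15 - (-99)) / (2 - (-4)) = 14
q[-2,2,4] = (-75 - (-15)) / (4 - (-2)) = -10
q[-4,-2,2,4] = (-10 - 14) / (4 - (-4)) = -3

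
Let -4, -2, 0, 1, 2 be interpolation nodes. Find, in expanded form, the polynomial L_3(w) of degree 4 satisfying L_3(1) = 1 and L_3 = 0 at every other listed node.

L_3(w) = (w + 4)(w + 2)w(w - 2) / [(5)·(3)·(1)·(-1)]
       = (w^4 + 4w^3 - 4w^2 - 16w) / (-15)

L_3(w) = -(1/15)w^4 - (4/15)w^3 + (4/15)w^2 + (16/15)w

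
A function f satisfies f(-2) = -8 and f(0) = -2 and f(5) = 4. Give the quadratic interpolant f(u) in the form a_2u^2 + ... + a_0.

L_0(u) = u(u - 5) / [14] = (1/14)u^2 - (5/14)u
L_1(u) = (u + 2)(u - 5) / [-10] = -(1/10)u^2 + (3/10)u + 1
L_2(u) = (u + 2)u / [35] = (1/35)u^2 + (2/35)u
f(u) = (-8)·L_0 + (-2)·L_1 + 4·L_2
  (-8)·L_0(u) = -(4/7)u^2 + (20/7)u
  (-2)·L_1(u) = (1/5)u^2 - (3/5)u - 2
  4·L_2(u) = (4/35)u^2 + (8/35)u
Adding term by term: -(9/35)u^2 + (87/35)u - 2

f(u) = -(9/35)u^2 + (87/35)u - 2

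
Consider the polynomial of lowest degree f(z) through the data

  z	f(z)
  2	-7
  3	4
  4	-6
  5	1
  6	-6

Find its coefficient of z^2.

-2173/8

L_0(z) = (z - 3)(z - 4)(z - 5)(z - 6) / [24] = (1/24)z^4 - (3/4)z^3 + (119/24)z^2 - (57/4)z + 15
L_1(z) = (z - 2)(z - 4)(z - 5)(z - 6) / [-6] = -(1/6)z^4 + (17/6)z^3 - (52/3)z^2 + (134/3)z - 40
L_2(z) = (z - 2)(z - 3)(z - 5)(z - 6) / [4] = (1/4)z^4 - 4z^3 + (91/4)z^2 - 54z + 45
L_3(z) = (z - 2)(z - 3)(z - 4)(z - 6) / [-6] = -(1/6)z^4 + (5/2)z^3 - (40/3)z^2 + 30z - 24
L_4(z) = (z - 2)(z - 3)(z - 4)(z - 5) / [24] = (1/24)z^4 - (7/12)z^3 + (71/24)z^2 - (77/12)z + 5
f(z) = (-7)·L_0 + 4·L_1 + (-6)·L_2 + 1·L_3 + (-6)·L_4
Only the coefficient of z^2 is needed; take it from each L_i and combine:
(-7)·(119/24) + 4·(-52/3) + (-6)·(91/4) + 1·(-40/3) + (-6)·(71/24) = -2173/8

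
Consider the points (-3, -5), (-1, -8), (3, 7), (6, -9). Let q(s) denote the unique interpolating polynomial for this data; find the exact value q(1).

-26/189

Evaluate each Lagrange basis at s = 1:
L_0(1) = (2)·(-2)·(-5)/[(-2)·(-6)·(-9)] = -5/27
L_1(1) = (4)·(-2)·(-5)/[(2)·(-4)·(-7)] = 5/7
L_2(1) = (4)·(2)·(-5)/[(6)·(4)·(-3)] = 5/9
L_3(1) = (4)·(2)·(-2)/[(9)·(7)·(3)] = -16/189
Sum: (-5)·(-5/27) + (-8)·(5/7) + 7·(5/9) + (-9)·(-16/189) = -26/189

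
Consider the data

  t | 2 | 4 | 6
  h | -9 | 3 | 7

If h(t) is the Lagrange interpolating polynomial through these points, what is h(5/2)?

-21/4

L_0(5/2) = (-3/2)·(-7/2)/[(-2)·(-4)] = 21/32
L_1(5/2) = (1/2)·(-7/2)/[(2)·(-2)] = 7/16
L_2(5/2) = (1/2)·(-3/2)/[(4)·(2)] = -3/32
Sum: (-9)·(21/32) + 3·(7/16) + 7·(-3/32) = -21/4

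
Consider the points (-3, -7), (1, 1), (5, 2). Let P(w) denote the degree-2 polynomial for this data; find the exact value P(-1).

-17/8

Using Newton's divided-difference form:
P[-3,1] = (1 - (-7)) / (1 - (-3)) = 2
P[1,5] = (2 - 1) / (5 - 1) = 1/4
P[-3,1,5] = (1/4 - 2) / (5 - (-3)) = -7/32
P(-1) = -7 + 2·(2) + (-7/32)·(2)·(-2) = -17/8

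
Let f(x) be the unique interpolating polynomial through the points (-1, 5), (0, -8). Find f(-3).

31

Evaluate each Lagrange basis at x = -3:
L_0(-3) = (-3)/[(-1)] = 3
L_1(-3) = (-2)/[(1)] = -2
Sum: 5·(3) + (-8)·(-2) = 31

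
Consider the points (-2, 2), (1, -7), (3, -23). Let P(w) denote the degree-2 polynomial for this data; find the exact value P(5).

-47

Evaluate each Lagrange basis at w = 5:
L_0(5) = (4)·(2)/[(-3)·(-5)] = 8/15
L_1(5) = (7)·(2)/[(3)·(-2)] = -7/3
L_2(5) = (7)·(4)/[(5)·(2)] = 14/5
Sum: 2·(8/15) + (-7)·(-7/3) + (-23)·(14/5) = -47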